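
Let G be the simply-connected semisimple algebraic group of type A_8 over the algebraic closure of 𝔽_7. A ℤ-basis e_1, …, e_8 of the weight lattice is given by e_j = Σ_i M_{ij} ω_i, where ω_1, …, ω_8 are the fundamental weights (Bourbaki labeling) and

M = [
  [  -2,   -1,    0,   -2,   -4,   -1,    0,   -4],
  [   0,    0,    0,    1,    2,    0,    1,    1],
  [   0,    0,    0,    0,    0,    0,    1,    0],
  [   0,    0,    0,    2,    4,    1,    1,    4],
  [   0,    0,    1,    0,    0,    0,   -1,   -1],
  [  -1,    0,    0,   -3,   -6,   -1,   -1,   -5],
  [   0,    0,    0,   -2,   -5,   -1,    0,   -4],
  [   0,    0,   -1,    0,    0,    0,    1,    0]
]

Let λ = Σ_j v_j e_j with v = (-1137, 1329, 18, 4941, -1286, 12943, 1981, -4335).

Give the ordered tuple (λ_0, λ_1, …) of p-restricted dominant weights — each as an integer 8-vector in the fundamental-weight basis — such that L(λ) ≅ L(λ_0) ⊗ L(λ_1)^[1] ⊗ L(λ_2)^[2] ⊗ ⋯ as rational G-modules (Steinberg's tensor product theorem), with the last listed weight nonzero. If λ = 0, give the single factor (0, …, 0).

ω-coordinates c = M·v, v = (-1137, 1329, 18, 4941, -1286, 12943, 1981, -4335):
  c_1 = -2*-1137 + -1*1329 + 0*18 + -2*4941 + -4*-1286 + -1*12943 + 0*1981 + -4*-4335 = 604
  c_2 = 0*-1137 + 0*1329 + 0*18 + 1*4941 + 2*-1286 + 0*12943 + 1*1981 + 1*-4335 = 15
  c_3 = 0*-1137 + 0*1329 + 0*18 + 0*4941 + 0*-1286 + 0*12943 + 1*1981 + 0*-4335 = 1981
  c_4 = 0*-1137 + 0*1329 + 0*18 + 2*4941 + 4*-1286 + 1*12943 + 1*1981 + 4*-4335 = 2322
  c_5 = 0*-1137 + 0*1329 + 1*18 + 0*4941 + 0*-1286 + 0*12943 + -1*1981 + -1*-4335 = 2372
  c_6 = -1*-1137 + 0*1329 + 0*18 + -3*4941 + -6*-1286 + -1*12943 + -1*1981 + -5*-4335 = 781
  c_7 = 0*-1137 + 0*1329 + 0*18 + -2*4941 + -5*-1286 + -1*12943 + 0*1981 + -4*-4335 = 945
  c_8 = 0*-1137 + 0*1329 + -1*18 + 0*4941 + 0*-1286 + 0*12943 + 1*1981 + 0*-4335 = 1963
Writing each c_i in base p = 7:
  c_1 = 604 = 2·7^0 + 2·7^1 + 5·7^2 + 1·7^3
  c_2 = 15 = 1·7^0 + 2·7^1
  c_3 = 1981 = 0·7^0 + 3·7^1 + 5·7^2 + 5·7^3
  c_4 = 2322 = 5·7^0 + 2·7^1 + 5·7^2 + 6·7^3
  c_5 = 2372 = 6·7^0 + 2·7^1 + 6·7^2 + 6·7^3
  c_6 = 781 = 4·7^0 + 6·7^1 + 1·7^2 + 2·7^3
  c_7 = 945 = 0·7^0 + 2·7^1 + 5·7^2 + 2·7^3
  c_8 = 1963 = 3·7^0 + 0·7^1 + 5·7^2 + 5·7^3
λ_0 = (2, 1, 0, 5, 6, 4, 0, 3)
λ_1 = (2, 2, 3, 2, 2, 6, 2, 0)
λ_2 = (5, 0, 5, 5, 6, 1, 5, 5)
λ_3 = (1, 0, 5, 6, 6, 2, 2, 5)

((2, 1, 0, 5, 6, 4, 0, 3), (2, 2, 3, 2, 2, 6, 2, 0), (5, 0, 5, 5, 6, 1, 5, 5), (1, 0, 5, 6, 6, 2, 2, 5))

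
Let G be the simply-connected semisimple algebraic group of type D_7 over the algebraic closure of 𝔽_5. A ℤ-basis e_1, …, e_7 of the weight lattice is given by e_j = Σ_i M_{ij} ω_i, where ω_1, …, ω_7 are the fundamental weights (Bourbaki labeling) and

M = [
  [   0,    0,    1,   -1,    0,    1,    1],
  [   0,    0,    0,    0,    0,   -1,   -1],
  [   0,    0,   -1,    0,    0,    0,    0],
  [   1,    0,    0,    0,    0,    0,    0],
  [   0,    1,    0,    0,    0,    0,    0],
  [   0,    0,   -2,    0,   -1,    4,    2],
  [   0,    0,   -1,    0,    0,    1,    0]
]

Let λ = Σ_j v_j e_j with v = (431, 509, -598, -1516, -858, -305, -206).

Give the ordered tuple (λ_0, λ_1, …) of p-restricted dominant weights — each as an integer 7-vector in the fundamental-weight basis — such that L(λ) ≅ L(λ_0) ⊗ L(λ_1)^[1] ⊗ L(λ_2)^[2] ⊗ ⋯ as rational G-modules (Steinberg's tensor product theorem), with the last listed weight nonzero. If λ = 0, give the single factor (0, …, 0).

Compute c_i = Σ_j M_{ij} v_j with v = (431, 509, -598, -1516, -858, -305, -206):
  c_1 = (0)·(431) + (0)·(509) + (1)·(-598) + (-1)·(-1516) + (0)·(-858) + (1)·(-305) + (1)·(-206) = 407
  c_2 = (0)·(431) + (0)·(509) + (0)·(-598) + (0)·(-1516) + (0)·(-858) + (-1)·(-305) + (-1)·(-206) = 511
  c_3 = (0)·(431) + (0)·(509) + (-1)·(-598) + (0)·(-1516) + (0)·(-858) + (0)·(-305) + (0)·(-206) = 598
  c_4 = (1)·(431) + (0)·(509) + (0)·(-598) + (0)·(-1516) + (0)·(-858) + (0)·(-305) + (0)·(-206) = 431
  c_5 = (0)·(431) + (1)·(509) + (0)·(-598) + (0)·(-1516) + (0)·(-858) + (0)·(-305) + (0)·(-206) = 509
  c_6 = (0)·(431) + (0)·(509) + (-2)·(-598) + (0)·(-1516) + (-1)·(-858) + (4)·(-305) + (2)·(-206) = 422
  c_7 = (0)·(431) + (0)·(509) + (-1)·(-598) + (0)·(-1516) + (0)·(-858) + (1)·(-305) + (0)·(-206) = 293
p = 5; digits c_i = Σ_j d_{ij}·5^j, 0 ≤ d_{ij} < 5:
  c_1 = 407 = 2·5^0 + 1·5^1 + 1·5^2 + 3·5^3
  c_2 = 511 = 1·5^0 + 2·5^1 + 0·5^2 + 4·5^3
  c_3 = 598 = 3·5^0 + 4·5^1 + 3·5^2 + 4·5^3
  c_4 = 431 = 1·5^0 + 1·5^1 + 2·5^2 + 3·5^3
  c_5 = 509 = 4·5^0 + 1·5^1 + 0·5^2 + 4·5^3
  c_6 = 422 = 2·5^0 + 4·5^1 + 1·5^2 + 3·5^3
  c_7 = 293 = 3·5^0 + 3·5^1 + 1·5^2 + 2·5^3
Factor λ_0 = (2, 1, 3, 1, 4, 2, 3)
Factor λ_1 = (1, 2, 4, 1, 1, 4, 3)
Factor λ_2 = (1, 0, 3, 2, 0, 1, 1)
Factor λ_3 = (3, 4, 4, 3, 4, 3, 2)

((2, 1, 3, 1, 4, 2, 3), (1, 2, 4, 1, 1, 4, 3), (1, 0, 3, 2, 0, 1, 1), (3, 4, 4, 3, 4, 3, 2))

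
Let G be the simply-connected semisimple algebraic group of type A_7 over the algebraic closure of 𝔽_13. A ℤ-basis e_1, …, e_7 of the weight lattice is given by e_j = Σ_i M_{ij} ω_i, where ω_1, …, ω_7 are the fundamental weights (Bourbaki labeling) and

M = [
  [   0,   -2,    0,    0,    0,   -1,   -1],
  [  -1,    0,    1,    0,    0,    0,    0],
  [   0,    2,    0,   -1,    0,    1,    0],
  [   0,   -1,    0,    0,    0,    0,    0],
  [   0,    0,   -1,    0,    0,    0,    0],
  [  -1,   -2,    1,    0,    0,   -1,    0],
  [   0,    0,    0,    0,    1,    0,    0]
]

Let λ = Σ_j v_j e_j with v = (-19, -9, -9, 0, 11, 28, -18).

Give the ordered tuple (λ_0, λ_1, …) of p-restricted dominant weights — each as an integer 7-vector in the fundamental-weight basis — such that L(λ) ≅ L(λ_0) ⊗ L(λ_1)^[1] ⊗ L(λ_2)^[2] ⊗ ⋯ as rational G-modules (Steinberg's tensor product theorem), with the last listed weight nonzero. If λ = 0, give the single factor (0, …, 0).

((8, 10, 10, 9, 9, 0, 11),)

Change of basis e → ω: c = M·v where v = (-19, -9, -9, 0, 11, 28, -18):
  c_1 = 0*-19 + -2*-9 + 0*-9 + 0*0 + 0*11 + -1*28 + -1*-18 = 8
  c_2 = -1*-19 + 0*-9 + 1*-9 + 0*0 + 0*11 + 0*28 + 0*-18 = 10
  c_3 = 0*-19 + 2*-9 + 0*-9 + -1*0 + 0*11 + 1*28 + 0*-18 = 10
  c_4 = 0*-19 + -1*-9 + 0*-9 + 0*0 + 0*11 + 0*28 + 0*-18 = 9
  c_5 = 0*-19 + 0*-9 + -1*-9 + 0*0 + 0*11 + 0*28 + 0*-18 = 9
  c_6 = -1*-19 + -2*-9 + 1*-9 + 0*0 + 0*11 + -1*28 + 0*-18 = 0
  c_7 = 0*-19 + 0*-9 + 0*-9 + 0*0 + 1*11 + 0*28 + 0*-18 = 11
Expand coordinatewise in base 13:
  c_1 = 8 = 8·13^0
  c_2 = 10 = 10·13^0
  c_3 = 10 = 10·13^0
  c_4 = 9 = 9·13^0
  c_5 = 9 = 9·13^0
  c_6 = 0
  c_7 = 11 = 11·13^0
Factor λ_0 = (8, 10, 10, 9, 9, 0, 11)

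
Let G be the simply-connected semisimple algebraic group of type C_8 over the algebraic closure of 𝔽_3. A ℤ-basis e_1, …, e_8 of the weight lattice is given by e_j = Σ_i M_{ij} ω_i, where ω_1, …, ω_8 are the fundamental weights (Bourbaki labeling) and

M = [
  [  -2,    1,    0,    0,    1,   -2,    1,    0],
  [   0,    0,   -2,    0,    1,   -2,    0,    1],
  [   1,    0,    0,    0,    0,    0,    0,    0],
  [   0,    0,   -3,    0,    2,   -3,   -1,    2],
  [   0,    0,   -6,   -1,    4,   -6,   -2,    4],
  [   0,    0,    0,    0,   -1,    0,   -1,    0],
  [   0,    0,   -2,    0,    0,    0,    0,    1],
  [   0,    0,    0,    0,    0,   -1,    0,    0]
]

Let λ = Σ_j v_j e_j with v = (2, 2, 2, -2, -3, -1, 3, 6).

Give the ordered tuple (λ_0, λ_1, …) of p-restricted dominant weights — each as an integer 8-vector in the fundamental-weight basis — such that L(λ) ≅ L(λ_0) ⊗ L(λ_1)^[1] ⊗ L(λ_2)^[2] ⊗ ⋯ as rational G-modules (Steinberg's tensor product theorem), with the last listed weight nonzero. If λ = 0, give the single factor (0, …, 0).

In the fundamental-weight basis, λ has coordinates c = M·v (v = (2, 2, 2, -2, -3, -1, 3, 6)):
  c_1 = (-2)·(2) + (1)·(2) + (0)·(2) + (0)·(-2) + (1)·(-3) + (-2)·(-1) + (1)·(3) + (0)·(6) = 0
  c_2 = (0)·(2) + (0)·(2) + (-2)·(2) + (0)·(-2) + (1)·(-3) + (-2)·(-1) + (0)·(3) + (1)·(6) = 1
  c_3 = (1)·(2) + (0)·(2) + (0)·(2) + (0)·(-2) + (0)·(-3) + (0)·(-1) + (0)·(3) + (0)·(6) = 2
  c_4 = (0)·(2) + (0)·(2) + (-3)·(2) + (0)·(-2) + (2)·(-3) + (-3)·(-1) + (-1)·(3) + (2)·(6) = 0
  c_5 = (0)·(2) + (0)·(2) + (-6)·(2) + (-1)·(-2) + (4)·(-3) + (-6)·(-1) + (-2)·(3) + (4)·(6) = 2
  c_6 = (0)·(2) + (0)·(2) + (0)·(2) + (0)·(-2) + (-1)·(-3) + (0)·(-1) + (-1)·(3) + (0)·(6) = 0
  c_7 = (0)·(2) + (0)·(2) + (-2)·(2) + (0)·(-2) + (0)·(-3) + (0)·(-1) + (0)·(3) + (1)·(6) = 2
  c_8 = (0)·(2) + (0)·(2) + (0)·(2) + (0)·(-2) + (0)·(-3) + (-1)·(-1) + (0)·(3) + (0)·(6) = 1
Writing each c_i in base p = 3:
  c_1 = 0
  c_2 = 1 = 1·3^0
  c_3 = 2 = 2·3^0
  c_4 = 0
  c_5 = 2 = 2·3^0
  c_6 = 0
  c_7 = 2 = 2·3^0
  c_8 = 1 = 1·3^0
Factor λ_0 = (0, 1, 2, 0, 2, 0, 2, 1)

((0, 1, 2, 0, 2, 0, 2, 1),)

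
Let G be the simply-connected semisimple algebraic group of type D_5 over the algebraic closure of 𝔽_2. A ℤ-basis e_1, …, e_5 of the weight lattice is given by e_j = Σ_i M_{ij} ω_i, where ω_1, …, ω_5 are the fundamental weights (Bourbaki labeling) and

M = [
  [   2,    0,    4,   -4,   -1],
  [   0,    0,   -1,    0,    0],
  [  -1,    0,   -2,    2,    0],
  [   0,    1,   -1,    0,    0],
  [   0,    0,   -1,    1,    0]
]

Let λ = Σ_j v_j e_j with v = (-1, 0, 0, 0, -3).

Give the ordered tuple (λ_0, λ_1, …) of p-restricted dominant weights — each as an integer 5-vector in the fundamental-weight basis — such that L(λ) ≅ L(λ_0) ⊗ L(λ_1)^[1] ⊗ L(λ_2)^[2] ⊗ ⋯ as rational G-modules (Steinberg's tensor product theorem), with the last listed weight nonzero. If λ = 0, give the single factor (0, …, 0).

Change of basis e → ω: c = M·v where v = (-1, 0, 0, 0, -3):
  c_1 = (2)·(-1) + (0)·(0) + (4)·(0) + (-4)·(0) + (-1)·(-3) = 1
  c_2 = (0)·(-1) + (0)·(0) + (-1)·(0) + (0)·(0) + (0)·(-3) = 0
  c_3 = (-1)·(-1) + (0)·(0) + (-2)·(0) + (2)·(0) + (0)·(-3) = 1
  c_4 = (0)·(-1) + (1)·(0) + (-1)·(0) + (0)·(0) + (0)·(-3) = 0
  c_5 = (0)·(-1) + (0)·(0) + (-1)·(0) + (1)·(0) + (0)·(-3) = 0
Writing each c_i in base p = 2:
  c_1 = 1 = 1·2^0
  c_2 = 0
  c_3 = 1 = 1·2^0
  c_4 = 0
  c_5 = 0
Factor λ_0 = (1, 0, 1, 0, 0)

((1, 0, 1, 0, 0),)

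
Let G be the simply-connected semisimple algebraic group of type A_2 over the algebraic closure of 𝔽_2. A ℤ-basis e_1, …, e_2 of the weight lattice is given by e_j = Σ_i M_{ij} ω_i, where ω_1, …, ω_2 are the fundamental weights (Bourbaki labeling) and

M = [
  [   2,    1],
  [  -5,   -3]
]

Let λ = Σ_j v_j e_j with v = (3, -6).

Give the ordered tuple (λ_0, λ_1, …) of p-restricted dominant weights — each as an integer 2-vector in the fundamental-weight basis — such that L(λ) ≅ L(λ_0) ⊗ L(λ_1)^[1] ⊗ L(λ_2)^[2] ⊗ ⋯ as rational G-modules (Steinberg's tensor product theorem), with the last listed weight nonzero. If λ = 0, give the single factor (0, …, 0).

Converting to the ω-basis (c_i = row i of M dotted with v = (3, -6)):
  c_1 = (2)·(3) + (1)·(-6) = 0
  c_2 = (-5)·(3) + (-3)·(-6) = 3
Base-2 expansion of each c_i:
  c_1 = 0
  c_2 = 3 = 1·2^0 + 1·2^1
λ_0 = (0, 1)
λ_1 = (0, 1)

((0, 1), (0, 1))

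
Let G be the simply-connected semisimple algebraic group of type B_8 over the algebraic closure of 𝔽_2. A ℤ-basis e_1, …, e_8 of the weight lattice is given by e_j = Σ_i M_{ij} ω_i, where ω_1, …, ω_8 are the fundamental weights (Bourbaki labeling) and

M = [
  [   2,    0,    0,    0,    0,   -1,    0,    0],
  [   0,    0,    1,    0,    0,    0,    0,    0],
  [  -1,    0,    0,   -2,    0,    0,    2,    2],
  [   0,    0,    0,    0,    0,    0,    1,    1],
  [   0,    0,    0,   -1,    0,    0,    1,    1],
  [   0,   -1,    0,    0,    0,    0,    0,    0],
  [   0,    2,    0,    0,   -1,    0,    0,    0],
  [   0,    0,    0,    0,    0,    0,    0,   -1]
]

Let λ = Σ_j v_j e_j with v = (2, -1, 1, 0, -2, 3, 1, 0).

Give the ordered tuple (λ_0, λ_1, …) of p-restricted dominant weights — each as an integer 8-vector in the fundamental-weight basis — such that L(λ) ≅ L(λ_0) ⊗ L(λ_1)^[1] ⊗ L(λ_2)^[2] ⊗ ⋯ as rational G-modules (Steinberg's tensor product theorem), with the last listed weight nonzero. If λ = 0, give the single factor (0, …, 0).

((1, 1, 0, 1, 1, 1, 0, 0),)

Compute c_i = Σ_j M_{ij} v_j with v = (2, -1, 1, 0, -2, 3, 1, 0):
  c_1 = 2*2 + 0*-1 + 0*1 + 0*0 + 0*-2 + -1*3 + 0*1 + 0*0 = 1
  c_2 = 0*2 + 0*-1 + 1*1 + 0*0 + 0*-2 + 0*3 + 0*1 + 0*0 = 1
  c_3 = -1*2 + 0*-1 + 0*1 + -2*0 + 0*-2 + 0*3 + 2*1 + 2*0 = 0
  c_4 = 0*2 + 0*-1 + 0*1 + 0*0 + 0*-2 + 0*3 + 1*1 + 1*0 = 1
  c_5 = 0*2 + 0*-1 + 0*1 + -1*0 + 0*-2 + 0*3 + 1*1 + 1*0 = 1
  c_6 = 0*2 + -1*-1 + 0*1 + 0*0 + 0*-2 + 0*3 + 0*1 + 0*0 = 1
  c_7 = 0*2 + 2*-1 + 0*1 + 0*0 + -1*-2 + 0*3 + 0*1 + 0*0 = 0
  c_8 = 0*2 + 0*-1 + 0*1 + 0*0 + 0*-2 + 0*3 + 0*1 + -1*0 = 0
p = 2; digits c_i = Σ_j d_{ij}·2^j, 0 ≤ d_{ij} < 2:
  c_1 = 1 = 1·2^0
  c_2 = 1 = 1·2^0
  c_3 = 0
  c_4 = 1 = 1·2^0
  c_5 = 1 = 1·2^0
  c_6 = 1 = 1·2^0
  c_7 = 0
  c_8 = 0
p-restricted factor λ_0 = (1, 1, 0, 1, 1, 1, 0, 0)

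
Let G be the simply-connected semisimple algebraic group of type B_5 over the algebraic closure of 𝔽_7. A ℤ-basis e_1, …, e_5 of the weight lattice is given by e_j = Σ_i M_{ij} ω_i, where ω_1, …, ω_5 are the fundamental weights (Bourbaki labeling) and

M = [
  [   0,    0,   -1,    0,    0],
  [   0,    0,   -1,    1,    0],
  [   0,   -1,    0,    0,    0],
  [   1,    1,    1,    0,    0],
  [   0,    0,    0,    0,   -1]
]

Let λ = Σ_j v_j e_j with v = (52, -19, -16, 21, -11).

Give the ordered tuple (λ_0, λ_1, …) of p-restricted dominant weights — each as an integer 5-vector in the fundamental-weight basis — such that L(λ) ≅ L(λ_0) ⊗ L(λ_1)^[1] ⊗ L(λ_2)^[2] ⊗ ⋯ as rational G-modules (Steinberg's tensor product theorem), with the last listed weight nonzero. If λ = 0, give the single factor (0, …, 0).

Change of basis e → ω: c = M·v where v = (52, -19, -16, 21, -11):
  c_1 = 0*52 + 0*-19 + -1*-16 + 0*21 + 0*-11 = 16
  c_2 = 0*52 + 0*-19 + -1*-16 + 1*21 + 0*-11 = 37
  c_3 = 0*52 + -1*-19 + 0*-16 + 0*21 + 0*-11 = 19
  c_4 = 1*52 + 1*-19 + 1*-16 + 0*21 + 0*-11 = 17
  c_5 = 0*52 + 0*-19 + 0*-16 + 0*21 + -1*-11 = 11
Expand coordinatewise in base 7:
  c_1 = 16 = 2·7^0 + 2·7^1
  c_2 = 37 = 2·7^0 + 5·7^1
  c_3 = 19 = 5·7^0 + 2·7^1
  c_4 = 17 = 3·7^0 + 2·7^1
  c_5 = 11 = 4·7^0 + 1·7^1
p-restricted factor λ_0 = (2, 2, 5, 3, 4)
p-restricted factor λ_1 = (2, 5, 2, 2, 1)

((2, 2, 5, 3, 4), (2, 5, 2, 2, 1))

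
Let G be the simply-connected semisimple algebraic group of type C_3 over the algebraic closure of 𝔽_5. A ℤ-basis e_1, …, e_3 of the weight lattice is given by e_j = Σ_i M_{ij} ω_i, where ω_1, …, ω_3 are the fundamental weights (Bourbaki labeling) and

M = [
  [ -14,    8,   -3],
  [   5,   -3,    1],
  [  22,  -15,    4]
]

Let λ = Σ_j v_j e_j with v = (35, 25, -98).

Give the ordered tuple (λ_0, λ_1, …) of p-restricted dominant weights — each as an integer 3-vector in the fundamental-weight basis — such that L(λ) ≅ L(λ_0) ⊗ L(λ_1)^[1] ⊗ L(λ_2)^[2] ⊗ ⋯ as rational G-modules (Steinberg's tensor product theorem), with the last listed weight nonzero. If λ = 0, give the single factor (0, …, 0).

ω-coordinates c = M·v, v = (35, 25, -98):
  c_1 = (-14)·(35) + 8·25 + (-3)·(-98) = 4
  c_2 = 5·35 + (-3)·(25) + (1)·(-98) = 2
  c_3 = 22·35 + (-15)·(25) + (4)·(-98) = 3
Base-5 expansion of each c_i:
  c_1 = 4 = 4·5^0
  c_2 = 2 = 2·5^0
  c_3 = 3 = 3·5^0
p-restricted factor λ_0 = (4, 2, 3)

((4, 2, 3),)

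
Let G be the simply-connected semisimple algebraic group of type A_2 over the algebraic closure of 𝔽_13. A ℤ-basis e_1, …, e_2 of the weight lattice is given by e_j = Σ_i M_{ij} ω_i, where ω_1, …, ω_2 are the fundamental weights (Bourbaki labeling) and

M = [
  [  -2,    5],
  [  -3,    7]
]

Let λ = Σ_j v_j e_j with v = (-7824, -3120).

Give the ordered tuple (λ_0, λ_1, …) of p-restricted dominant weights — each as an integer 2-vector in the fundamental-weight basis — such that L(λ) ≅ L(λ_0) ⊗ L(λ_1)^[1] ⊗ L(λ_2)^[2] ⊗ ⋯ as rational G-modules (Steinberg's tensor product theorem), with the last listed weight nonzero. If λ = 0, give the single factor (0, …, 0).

Compute c_i = Σ_j M_{ij} v_j with v = (-7824, -3120):
  c_1 = (-2)·(-7824) + (5)·(-3120) = 48
  c_2 = (-3)·(-7824) + (7)·(-3120) = 1632
p = 13; digits c_i = Σ_j d_{ij}·13^j, 0 ≤ d_{ij} < 13:
  c_1 = 48 = 9·13^0 + 3·13^1
  c_2 = 1632 = 7·13^0 + 8·13^1 + 9·13^2
λ_0 = (9, 7)
λ_1 = (3, 8)
λ_2 = (0, 9)

((9, 7), (3, 8), (0, 9))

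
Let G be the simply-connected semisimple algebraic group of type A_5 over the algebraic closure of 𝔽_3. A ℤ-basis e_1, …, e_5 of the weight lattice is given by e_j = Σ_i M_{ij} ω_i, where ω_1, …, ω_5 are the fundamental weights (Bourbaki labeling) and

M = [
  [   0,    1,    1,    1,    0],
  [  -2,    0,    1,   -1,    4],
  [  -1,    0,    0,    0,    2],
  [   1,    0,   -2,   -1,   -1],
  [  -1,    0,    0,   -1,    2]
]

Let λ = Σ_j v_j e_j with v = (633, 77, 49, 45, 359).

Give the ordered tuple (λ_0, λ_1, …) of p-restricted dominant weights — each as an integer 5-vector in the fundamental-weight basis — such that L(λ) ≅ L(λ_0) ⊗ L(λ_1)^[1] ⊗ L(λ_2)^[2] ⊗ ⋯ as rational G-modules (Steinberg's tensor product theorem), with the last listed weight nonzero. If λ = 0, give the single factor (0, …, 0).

In the fundamental-weight basis, λ has coordinates c = M·v (v = (633, 77, 49, 45, 359)):
  c_1 = 0·633 + 1·77 + 1·49 + 1·45 + 0·359 = 171
  c_2 = (-2)·(633) + 0·77 + 1·49 + (-1)·(45) + 4·359 = 174
  c_3 = (-1)·(633) + 0·77 + 0·49 + 0·45 + 2·359 = 85
  c_4 = 1·633 + 0·77 + (-2)·(49) + (-1)·(45) + (-1)·(359) = 131
  c_5 = (-1)·(633) + 0·77 + 0·49 + (-1)·(45) + 2·359 = 40
Base-3 expansion of each c_i:
  c_1 = 171 = 0·3^0 + 0·3^1 + 1·3^2 + 0·3^3 + 2·3^4
  c_2 = 174 = 0·3^0 + 1·3^1 + 1·3^2 + 0·3^3 + 2·3^4
  c_3 = 85 = 1·3^0 + 1·3^1 + 0·3^2 + 0·3^3 + 1·3^4
  c_4 = 131 = 2·3^0 + 1·3^1 + 2·3^2 + 1·3^3 + 1·3^4
  c_5 = 40 = 1·3^0 + 1·3^1 + 1·3^2 + 1·3^3
Factor λ_0 = (0, 0, 1, 2, 1)
Factor λ_1 = (0, 1, 1, 1, 1)
Factor λ_2 = (1, 1, 0, 2, 1)
Factor λ_3 = (0, 0, 0, 1, 1)
Factor λ_4 = (2, 2, 1, 1, 0)

((0, 0, 1, 2, 1), (0, 1, 1, 1, 1), (1, 1, 0, 2, 1), (0, 0, 0, 1, 1), (2, 2, 1, 1, 0))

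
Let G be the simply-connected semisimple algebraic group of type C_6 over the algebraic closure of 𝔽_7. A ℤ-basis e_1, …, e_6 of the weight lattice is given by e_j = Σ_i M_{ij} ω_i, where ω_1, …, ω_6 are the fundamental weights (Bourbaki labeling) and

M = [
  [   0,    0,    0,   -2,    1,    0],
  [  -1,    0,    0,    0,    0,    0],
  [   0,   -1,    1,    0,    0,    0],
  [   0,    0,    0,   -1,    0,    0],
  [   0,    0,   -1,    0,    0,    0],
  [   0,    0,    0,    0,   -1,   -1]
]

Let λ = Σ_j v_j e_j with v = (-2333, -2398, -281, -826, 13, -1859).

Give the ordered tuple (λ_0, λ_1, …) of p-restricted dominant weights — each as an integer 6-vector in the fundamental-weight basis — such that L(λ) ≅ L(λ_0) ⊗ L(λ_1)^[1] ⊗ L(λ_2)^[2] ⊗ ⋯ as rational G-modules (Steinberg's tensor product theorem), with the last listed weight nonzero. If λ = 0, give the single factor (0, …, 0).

((6, 2, 3, 0, 1, 5), (6, 4, 1, 6, 5, 4), (5, 5, 1, 2, 5, 2), (4, 6, 6, 2, 0, 5))

Change of basis e → ω: c = M·v where v = (-2333, -2398, -281, -826, 13, -1859):
  c_1 = (0)·(-2333) + (0)·(-2398) + (0)·(-281) + (-2)·(-826) + (1)·(13) + (0)·(-1859) = 1665
  c_2 = (-1)·(-2333) + (0)·(-2398) + (0)·(-281) + (0)·(-826) + (0)·(13) + (0)·(-1859) = 2333
  c_3 = (0)·(-2333) + (-1)·(-2398) + (1)·(-281) + (0)·(-826) + (0)·(13) + (0)·(-1859) = 2117
  c_4 = (0)·(-2333) + (0)·(-2398) + (0)·(-281) + (-1)·(-826) + (0)·(13) + (0)·(-1859) = 826
  c_5 = (0)·(-2333) + (0)·(-2398) + (-1)·(-281) + (0)·(-826) + (0)·(13) + (0)·(-1859) = 281
  c_6 = (0)·(-2333) + (0)·(-2398) + (0)·(-281) + (0)·(-826) + (-1)·(13) + (-1)·(-1859) = 1846
Expand coordinatewise in base 7:
  c_1 = 1665 = 6·7^0 + 6·7^1 + 5·7^2 + 4·7^3
  c_2 = 2333 = 2·7^0 + 4·7^1 + 5·7^2 + 6·7^3
  c_3 = 2117 = 3·7^0 + 1·7^1 + 1·7^2 + 6·7^3
  c_4 = 826 = 0·7^0 + 6·7^1 + 2·7^2 + 2·7^3
  c_5 = 281 = 1·7^0 + 5·7^1 + 5·7^2
  c_6 = 1846 = 5·7^0 + 4·7^1 + 2·7^2 + 5·7^3
λ_0 = (6, 2, 3, 0, 1, 5)
λ_1 = (6, 4, 1, 6, 5, 4)
λ_2 = (5, 5, 1, 2, 5, 2)
λ_3 = (4, 6, 6, 2, 0, 5)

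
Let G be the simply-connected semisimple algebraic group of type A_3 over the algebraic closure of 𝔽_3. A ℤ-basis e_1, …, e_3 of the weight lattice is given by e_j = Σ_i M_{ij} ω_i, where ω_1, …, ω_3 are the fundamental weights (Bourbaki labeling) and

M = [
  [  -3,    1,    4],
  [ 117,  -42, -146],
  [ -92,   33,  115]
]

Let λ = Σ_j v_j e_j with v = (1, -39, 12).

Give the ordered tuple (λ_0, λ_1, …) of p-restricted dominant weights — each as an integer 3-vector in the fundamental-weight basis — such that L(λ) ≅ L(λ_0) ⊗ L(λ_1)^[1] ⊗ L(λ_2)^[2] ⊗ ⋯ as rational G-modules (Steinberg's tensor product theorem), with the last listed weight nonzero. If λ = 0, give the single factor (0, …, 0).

Change of basis e → ω: c = M·v where v = (1, -39, 12):
  c_1 = (-3)·(1) + (1)·(-39) + (4)·(12) = 6
  c_2 = (117)·(1) + (-42)·(-39) + (-146)·(12) = 3
  c_3 = (-92)·(1) + (33)·(-39) + (115)·(12) = 1
Writing each c_i in base p = 3:
  c_1 = 6 = 0·3^0 + 2·3^1
  c_2 = 3 = 0·3^0 + 1·3^1
  c_3 = 1 = 1·3^0
p-restricted factor λ_0 = (0, 0, 1)
p-restricted factor λ_1 = (2, 1, 0)

((0, 0, 1), (2, 1, 0))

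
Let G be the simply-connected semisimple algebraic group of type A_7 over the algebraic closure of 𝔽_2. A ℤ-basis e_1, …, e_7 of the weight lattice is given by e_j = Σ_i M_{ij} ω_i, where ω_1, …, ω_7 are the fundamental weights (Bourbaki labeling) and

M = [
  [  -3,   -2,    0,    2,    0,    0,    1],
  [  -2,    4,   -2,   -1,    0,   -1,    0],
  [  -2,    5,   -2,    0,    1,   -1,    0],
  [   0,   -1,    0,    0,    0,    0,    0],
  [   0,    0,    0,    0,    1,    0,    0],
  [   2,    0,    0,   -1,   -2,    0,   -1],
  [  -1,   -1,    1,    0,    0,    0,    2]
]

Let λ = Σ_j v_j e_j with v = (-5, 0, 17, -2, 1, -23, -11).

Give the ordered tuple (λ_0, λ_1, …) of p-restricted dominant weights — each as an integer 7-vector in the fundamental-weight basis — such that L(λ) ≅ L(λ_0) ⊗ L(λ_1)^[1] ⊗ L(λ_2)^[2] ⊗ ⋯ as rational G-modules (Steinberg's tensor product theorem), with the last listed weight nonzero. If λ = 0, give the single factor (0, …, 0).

Converting to the ω-basis (c_i = row i of M dotted with v = (-5, 0, 17, -2, 1, -23, -11)):
  c_1 = -3*-5 + -2*0 + 0*17 + 2*-2 + 0*1 + 0*-23 + 1*-11 = 0
  c_2 = -2*-5 + 4*0 + -2*17 + -1*-2 + 0*1 + -1*-23 + 0*-11 = 1
  c_3 = -2*-5 + 5*0 + -2*17 + 0*-2 + 1*1 + -1*-23 + 0*-11 = 0
  c_4 = 0*-5 + -1*0 + 0*17 + 0*-2 + 0*1 + 0*-23 + 0*-11 = 0
  c_5 = 0*-5 + 0*0 + 0*17 + 0*-2 + 1*1 + 0*-23 + 0*-11 = 1
  c_6 = 2*-5 + 0*0 + 0*17 + -1*-2 + -2*1 + 0*-23 + -1*-11 = 1
  c_7 = -1*-5 + -1*0 + 1*17 + 0*-2 + 0*1 + 0*-23 + 2*-11 = 0
p = 2; digits c_i = Σ_j d_{ij}·2^j, 0 ≤ d_{ij} < 2:
  c_1 = 0
  c_2 = 1 = 1·2^0
  c_3 = 0
  c_4 = 0
  c_5 = 1 = 1·2^0
  c_6 = 1 = 1·2^0
  c_7 = 0
λ_0 = (0, 1, 0, 0, 1, 1, 0)

((0, 1, 0, 0, 1, 1, 0),)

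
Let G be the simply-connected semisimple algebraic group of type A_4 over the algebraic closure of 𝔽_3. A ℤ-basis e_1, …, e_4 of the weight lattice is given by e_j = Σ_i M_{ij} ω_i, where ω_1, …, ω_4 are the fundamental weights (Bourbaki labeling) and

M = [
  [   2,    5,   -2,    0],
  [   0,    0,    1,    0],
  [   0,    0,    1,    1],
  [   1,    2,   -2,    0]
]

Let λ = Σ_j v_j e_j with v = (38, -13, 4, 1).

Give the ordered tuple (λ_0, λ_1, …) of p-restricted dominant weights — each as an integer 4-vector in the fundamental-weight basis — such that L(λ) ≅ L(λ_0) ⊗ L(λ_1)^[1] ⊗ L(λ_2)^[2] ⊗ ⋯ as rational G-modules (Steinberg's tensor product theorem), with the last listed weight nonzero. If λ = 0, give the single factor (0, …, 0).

Converting to the ω-basis (c_i = row i of M dotted with v = (38, -13, 4, 1)):
  c_1 = 2·38 + (5)·(-13) + (-2)·(4) + 0·1 = 3
  c_2 = 0·38 + (0)·(-13) + 1·4 + 0·1 = 4
  c_3 = 0·38 + (0)·(-13) + 1·4 + 1·1 = 5
  c_4 = 1·38 + (2)·(-13) + (-2)·(4) + 0·1 = 4
Expand coordinatewise in base 3:
  c_1 = 3 = 0·3^0 + 1·3^1
  c_2 = 4 = 1·3^0 + 1·3^1
  c_3 = 5 = 2·3^0 + 1·3^1
  c_4 = 4 = 1·3^0 + 1·3^1
p-restricted factor λ_0 = (0, 1, 2, 1)
p-restricted factor λ_1 = (1, 1, 1, 1)

((0, 1, 2, 1), (1, 1, 1, 1))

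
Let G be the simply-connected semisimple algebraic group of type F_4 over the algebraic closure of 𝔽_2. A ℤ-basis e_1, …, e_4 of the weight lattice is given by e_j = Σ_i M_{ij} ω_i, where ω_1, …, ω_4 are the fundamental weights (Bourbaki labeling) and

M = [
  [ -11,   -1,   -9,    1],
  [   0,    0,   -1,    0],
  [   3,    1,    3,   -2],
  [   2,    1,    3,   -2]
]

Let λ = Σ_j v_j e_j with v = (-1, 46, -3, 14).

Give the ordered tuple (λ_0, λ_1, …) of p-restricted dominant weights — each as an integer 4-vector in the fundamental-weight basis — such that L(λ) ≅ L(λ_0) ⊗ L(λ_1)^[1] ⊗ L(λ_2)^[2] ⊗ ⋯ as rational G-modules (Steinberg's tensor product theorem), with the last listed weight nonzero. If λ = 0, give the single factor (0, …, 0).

((0, 1, 0, 1), (1, 1, 1, 1), (1, 0, 1, 1))

Change of basis e → ω: c = M·v where v = (-1, 46, -3, 14):
  c_1 = (-11)·(-1) + (-1)·(46) + (-9)·(-3) + (1)·(14) = 6
  c_2 = (0)·(-1) + (0)·(46) + (-1)·(-3) + (0)·(14) = 3
  c_3 = (3)·(-1) + (1)·(46) + (3)·(-3) + (-2)·(14) = 6
  c_4 = (2)·(-1) + (1)·(46) + (3)·(-3) + (-2)·(14) = 7
Base-2 expansion of each c_i:
  c_1 = 6 = 0·2^0 + 1·2^1 + 1·2^2
  c_2 = 3 = 1·2^0 + 1·2^1
  c_3 = 6 = 0·2^0 + 1·2^1 + 1·2^2
  c_4 = 7 = 1·2^0 + 1·2^1 + 1·2^2
λ_0 = (0, 1, 0, 1)
λ_1 = (1, 1, 1, 1)
λ_2 = (1, 0, 1, 1)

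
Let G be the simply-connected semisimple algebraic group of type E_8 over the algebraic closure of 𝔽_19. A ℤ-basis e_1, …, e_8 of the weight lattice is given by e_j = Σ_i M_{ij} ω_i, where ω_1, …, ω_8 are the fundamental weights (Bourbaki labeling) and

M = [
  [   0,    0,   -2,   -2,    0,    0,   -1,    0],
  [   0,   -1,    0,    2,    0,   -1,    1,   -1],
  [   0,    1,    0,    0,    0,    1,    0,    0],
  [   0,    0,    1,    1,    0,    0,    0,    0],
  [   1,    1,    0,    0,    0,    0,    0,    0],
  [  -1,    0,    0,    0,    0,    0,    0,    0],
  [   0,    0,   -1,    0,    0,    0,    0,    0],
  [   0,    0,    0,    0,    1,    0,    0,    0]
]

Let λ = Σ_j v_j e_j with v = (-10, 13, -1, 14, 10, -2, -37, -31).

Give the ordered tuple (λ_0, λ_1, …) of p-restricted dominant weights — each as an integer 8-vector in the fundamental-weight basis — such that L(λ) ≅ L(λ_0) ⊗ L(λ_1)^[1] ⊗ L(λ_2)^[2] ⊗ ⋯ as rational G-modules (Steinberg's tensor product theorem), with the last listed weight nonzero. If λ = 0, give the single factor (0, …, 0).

ω-coordinates c = M·v, v = (-10, 13, -1, 14, 10, -2, -37, -31):
  c_1 = (0)·(-10) + (0)·(13) + (-2)·(-1) + (-2)·(14) + (0)·(10) + (0)·(-2) + (-1)·(-37) + (0)·(-31) = 11
  c_2 = (0)·(-10) + (-1)·(13) + (0)·(-1) + (2)·(14) + (0)·(10) + (-1)·(-2) + (1)·(-37) + (-1)·(-31) = 11
  c_3 = (0)·(-10) + (1)·(13) + (0)·(-1) + (0)·(14) + (0)·(10) + (1)·(-2) + (0)·(-37) + (0)·(-31) = 11
  c_4 = (0)·(-10) + (0)·(13) + (1)·(-1) + (1)·(14) + (0)·(10) + (0)·(-2) + (0)·(-37) + (0)·(-31) = 13
  c_5 = (1)·(-10) + (1)·(13) + (0)·(-1) + (0)·(14) + (0)·(10) + (0)·(-2) + (0)·(-37) + (0)·(-31) = 3
  c_6 = (-1)·(-10) + (0)·(13) + (0)·(-1) + (0)·(14) + (0)·(10) + (0)·(-2) + (0)·(-37) + (0)·(-31) = 10
  c_7 = (0)·(-10) + (0)·(13) + (-1)·(-1) + (0)·(14) + (0)·(10) + (0)·(-2) + (0)·(-37) + (0)·(-31) = 1
  c_8 = (0)·(-10) + (0)·(13) + (0)·(-1) + (0)·(14) + (1)·(10) + (0)·(-2) + (0)·(-37) + (0)·(-31) = 10
p = 19; digits c_i = Σ_j d_{ij}·19^j, 0 ≤ d_{ij} < 19:
  c_1 = 11 = 11·19^0
  c_2 = 11 = 11·19^0
  c_3 = 11 = 11·19^0
  c_4 = 13 = 13·19^0
  c_5 = 3 = 3·19^0
  c_6 = 10 = 10·19^0
  c_7 = 1 = 1·19^0
  c_8 = 10 = 10·19^0
Factor λ_0 = (11, 11, 11, 13, 3, 10, 1, 10)

((11, 11, 11, 13, 3, 10, 1, 10),)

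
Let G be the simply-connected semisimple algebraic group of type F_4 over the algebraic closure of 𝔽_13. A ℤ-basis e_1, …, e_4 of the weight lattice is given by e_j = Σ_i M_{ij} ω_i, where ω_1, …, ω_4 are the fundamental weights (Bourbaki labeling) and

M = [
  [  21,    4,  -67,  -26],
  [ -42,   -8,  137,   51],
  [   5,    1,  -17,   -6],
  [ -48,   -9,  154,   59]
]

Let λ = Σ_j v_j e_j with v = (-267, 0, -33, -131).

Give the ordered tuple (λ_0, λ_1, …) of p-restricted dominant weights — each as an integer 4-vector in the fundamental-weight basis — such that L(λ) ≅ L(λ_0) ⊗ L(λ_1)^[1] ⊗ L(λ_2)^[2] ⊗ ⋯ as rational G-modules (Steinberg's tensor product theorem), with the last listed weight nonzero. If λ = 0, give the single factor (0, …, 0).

((10, 12, 12, 5),)

Compute c_i = Σ_j M_{ij} v_j with v = (-267, 0, -33, -131):
  c_1 = 21*-267 + 4*0 + -67*-33 + -26*-131 = 10
  c_2 = -42*-267 + -8*0 + 137*-33 + 51*-131 = 12
  c_3 = 5*-267 + 1*0 + -17*-33 + -6*-131 = 12
  c_4 = -48*-267 + -9*0 + 154*-33 + 59*-131 = 5
Expand coordinatewise in base 13:
  c_1 = 10 = 10·13^0
  c_2 = 12 = 12·13^0
  c_3 = 12 = 12·13^0
  c_4 = 5 = 5·13^0
λ_0 = (10, 12, 12, 5)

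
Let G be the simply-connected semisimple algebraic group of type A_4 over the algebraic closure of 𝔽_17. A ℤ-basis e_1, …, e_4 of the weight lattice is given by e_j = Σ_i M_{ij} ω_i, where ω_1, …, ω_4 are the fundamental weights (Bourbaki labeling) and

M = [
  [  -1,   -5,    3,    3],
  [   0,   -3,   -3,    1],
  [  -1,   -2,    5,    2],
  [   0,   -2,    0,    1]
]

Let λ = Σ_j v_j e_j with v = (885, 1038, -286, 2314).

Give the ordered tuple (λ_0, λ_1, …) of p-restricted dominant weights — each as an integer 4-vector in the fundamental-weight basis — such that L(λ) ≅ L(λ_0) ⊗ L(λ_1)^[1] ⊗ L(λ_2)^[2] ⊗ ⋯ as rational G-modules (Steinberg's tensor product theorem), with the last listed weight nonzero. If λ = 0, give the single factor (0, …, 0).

In the fundamental-weight basis, λ has coordinates c = M·v (v = (885, 1038, -286, 2314)):
  c_1 = (-1)·(885) + (-5)·(1038) + (3)·(-286) + (3)·(2314) = 9
  c_2 = (0)·(885) + (-3)·(1038) + (-3)·(-286) + (1)·(2314) = 58
  c_3 = (-1)·(885) + (-2)·(1038) + (5)·(-286) + (2)·(2314) = 237
  c_4 = (0)·(885) + (-2)·(1038) + (0)·(-286) + (1)·(2314) = 238
p = 17; digits c_i = Σ_j d_{ij}·17^j, 0 ≤ d_{ij} < 17:
  c_1 = 9 = 9·17^0
  c_2 = 58 = 7·17^0 + 3·17^1
  c_3 = 237 = 16·17^0 + 13·17^1
  c_4 = 238 = 0·17^0 + 14·17^1
p-restricted factor λ_0 = (9, 7, 16, 0)
p-restricted factor λ_1 = (0, 3, 13, 14)

((9, 7, 16, 0), (0, 3, 13, 14))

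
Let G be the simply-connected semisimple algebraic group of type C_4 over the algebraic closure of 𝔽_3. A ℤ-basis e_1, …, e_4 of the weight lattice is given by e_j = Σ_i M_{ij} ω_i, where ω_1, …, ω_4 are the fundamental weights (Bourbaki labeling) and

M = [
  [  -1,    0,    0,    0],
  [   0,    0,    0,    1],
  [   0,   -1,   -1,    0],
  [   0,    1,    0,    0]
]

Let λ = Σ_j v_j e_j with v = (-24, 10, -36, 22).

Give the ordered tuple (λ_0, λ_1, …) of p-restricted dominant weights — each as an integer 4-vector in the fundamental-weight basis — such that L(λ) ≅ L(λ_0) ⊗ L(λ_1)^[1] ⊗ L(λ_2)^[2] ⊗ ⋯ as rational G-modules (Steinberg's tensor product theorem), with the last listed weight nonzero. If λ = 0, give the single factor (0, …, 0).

((0, 1, 2, 1), (2, 1, 2, 0), (2, 2, 2, 1))

Change of basis e → ω: c = M·v where v = (-24, 10, -36, 22):
  c_1 = (-1)·(-24) + 0·10 + (0)·(-36) + 0·22 = 24
  c_2 = (0)·(-24) + 0·10 + (0)·(-36) + 1·22 = 22
  c_3 = (0)·(-24) + (-1)·(10) + (-1)·(-36) + 0·22 = 26
  c_4 = (0)·(-24) + 1·10 + (0)·(-36) + 0·22 = 10
Expand coordinatewise in base 3:
  c_1 = 24 = 0·3^0 + 2·3^1 + 2·3^2
  c_2 = 22 = 1·3^0 + 1·3^1 + 2·3^2
  c_3 = 26 = 2·3^0 + 2·3^1 + 2·3^2
  c_4 = 10 = 1·3^0 + 0·3^1 + 1·3^2
Factor λ_0 = (0, 1, 2, 1)
Factor λ_1 = (2, 1, 2, 0)
Factor λ_2 = (2, 2, 2, 1)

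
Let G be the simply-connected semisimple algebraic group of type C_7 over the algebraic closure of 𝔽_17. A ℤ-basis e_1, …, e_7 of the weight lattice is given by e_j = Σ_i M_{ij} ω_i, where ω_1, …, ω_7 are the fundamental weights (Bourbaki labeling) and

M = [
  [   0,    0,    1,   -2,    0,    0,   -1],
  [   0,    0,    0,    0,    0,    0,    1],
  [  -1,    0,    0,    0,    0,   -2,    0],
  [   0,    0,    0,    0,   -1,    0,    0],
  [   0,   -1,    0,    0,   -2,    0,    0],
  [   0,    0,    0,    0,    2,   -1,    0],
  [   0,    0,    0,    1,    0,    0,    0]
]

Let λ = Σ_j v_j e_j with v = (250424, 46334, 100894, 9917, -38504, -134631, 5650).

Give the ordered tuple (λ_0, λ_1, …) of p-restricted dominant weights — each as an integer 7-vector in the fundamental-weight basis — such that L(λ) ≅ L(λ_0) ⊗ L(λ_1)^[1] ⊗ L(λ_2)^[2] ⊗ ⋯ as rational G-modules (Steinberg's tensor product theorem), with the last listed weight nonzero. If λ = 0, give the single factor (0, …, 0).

Converting to the ω-basis (c_i = row i of M dotted with v = (250424, 46334, 100894, 9917, -38504, -134631, 5650)):
  c_1 = 0*250424 + 0*46334 + 1*100894 + -2*9917 + 0*-38504 + 0*-134631 + -1*5650 = 75410
  c_2 = 0*250424 + 0*46334 + 0*100894 + 0*9917 + 0*-38504 + 0*-134631 + 1*5650 = 5650
  c_3 = -1*250424 + 0*46334 + 0*100894 + 0*9917 + 0*-38504 + -2*-134631 + 0*5650 = 18838
  c_4 = 0*250424 + 0*46334 + 0*100894 + 0*9917 + -1*-38504 + 0*-134631 + 0*5650 = 38504
  c_5 = 0*250424 + -1*46334 + 0*100894 + 0*9917 + -2*-38504 + 0*-134631 + 0*5650 = 30674
  c_6 = 0*250424 + 0*46334 + 0*100894 + 0*9917 + 2*-38504 + -1*-134631 + 0*5650 = 57623
  c_7 = 0*250424 + 0*46334 + 0*100894 + 1*9917 + 0*-38504 + 0*-134631 + 0*5650 = 9917
p = 17; digits c_i = Σ_j d_{ij}·17^j, 0 ≤ d_{ij} < 17:
  c_1 = 75410 = 15·17^0 + 15·17^1 + 5·17^2 + 15·17^3
  c_2 = 5650 = 6·17^0 + 9·17^1 + 2·17^2 + 1·17^3
  c_3 = 18838 = 2·17^0 + 3·17^1 + 14·17^2 + 3·17^3
  c_4 = 38504 = 16·17^0 + 3·17^1 + 14·17^2 + 7·17^3
  c_5 = 30674 = 6·17^0 + 2·17^1 + 4·17^2 + 6·17^3
  c_6 = 57623 = 10·17^0 + 6·17^1 + 12·17^2 + 11·17^3
  c_7 = 9917 = 6·17^0 + 5·17^1 + 0·17^2 + 2·17^3
λ_0 = (15, 6, 2, 16, 6, 10, 6)
λ_1 = (15, 9, 3, 3, 2, 6, 5)
λ_2 = (5, 2, 14, 14, 4, 12, 0)
λ_3 = (15, 1, 3, 7, 6, 11, 2)

((15, 6, 2, 16, 6, 10, 6), (15, 9, 3, 3, 2, 6, 5), (5, 2, 14, 14, 4, 12, 0), (15, 1, 3, 7, 6, 11, 2))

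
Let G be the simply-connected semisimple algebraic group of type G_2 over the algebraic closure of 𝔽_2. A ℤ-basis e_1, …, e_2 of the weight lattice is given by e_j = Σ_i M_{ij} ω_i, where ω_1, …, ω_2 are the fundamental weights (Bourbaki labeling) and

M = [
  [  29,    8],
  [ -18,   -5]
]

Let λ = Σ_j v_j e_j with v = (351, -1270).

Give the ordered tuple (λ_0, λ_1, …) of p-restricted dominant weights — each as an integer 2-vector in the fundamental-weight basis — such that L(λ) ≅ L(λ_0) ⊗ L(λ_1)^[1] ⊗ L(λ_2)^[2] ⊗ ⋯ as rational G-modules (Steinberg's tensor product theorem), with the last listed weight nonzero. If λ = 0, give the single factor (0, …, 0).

ω-coordinates c = M·v, v = (351, -1270):
  c_1 = (29)·(351) + (8)·(-1270) = 19
  c_2 = (-18)·(351) + (-5)·(-1270) = 32
Writing each c_i in base p = 2:
  c_1 = 19 = 1·2^0 + 1·2^1 + 0·2^2 + 0·2^3 + 1·2^4
  c_2 = 32 = 0·2^0 + 0·2^1 + 0·2^2 + 0·2^3 + 0·2^4 + 1·2^5
p-restricted factor λ_0 = (1, 0)
p-restricted factor λ_1 = (1, 0)
p-restricted factor λ_2 = (0, 0)
p-restricted factor λ_3 = (0, 0)
p-restricted factor λ_4 = (1, 0)
p-restricted factor λ_5 = (0, 1)

((1, 0), (1, 0), (0, 0), (0, 0), (1, 0), (0, 1))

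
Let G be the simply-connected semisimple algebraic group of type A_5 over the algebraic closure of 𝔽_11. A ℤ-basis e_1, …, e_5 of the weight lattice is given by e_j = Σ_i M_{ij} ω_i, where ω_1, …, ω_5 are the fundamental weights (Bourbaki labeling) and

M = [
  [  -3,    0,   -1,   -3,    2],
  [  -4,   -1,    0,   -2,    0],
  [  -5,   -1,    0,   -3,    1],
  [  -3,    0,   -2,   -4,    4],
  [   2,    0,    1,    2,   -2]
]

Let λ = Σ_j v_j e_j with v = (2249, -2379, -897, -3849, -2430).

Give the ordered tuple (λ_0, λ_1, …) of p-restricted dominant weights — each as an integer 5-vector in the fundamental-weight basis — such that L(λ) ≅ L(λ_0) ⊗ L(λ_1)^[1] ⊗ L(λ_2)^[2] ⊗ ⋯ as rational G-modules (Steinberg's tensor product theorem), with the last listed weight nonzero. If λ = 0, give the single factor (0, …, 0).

((1, 3, 9, 8, 4), (10, 10, 0, 10, 3), (6, 8, 2, 5, 6))

Converting to the ω-basis (c_i = row i of M dotted with v = (2249, -2379, -897, -3849, -2430)):
  c_1 = -3*2249 + 0*-2379 + -1*-897 + -3*-3849 + 2*-2430 = 837
  c_2 = -4*2249 + -1*-2379 + 0*-897 + -2*-3849 + 0*-2430 = 1081
  c_3 = -5*2249 + -1*-2379 + 0*-897 + -3*-3849 + 1*-2430 = 251
  c_4 = -3*2249 + 0*-2379 + -2*-897 + -4*-3849 + 4*-2430 = 723
  c_5 = 2*2249 + 0*-2379 + 1*-897 + 2*-3849 + -2*-2430 = 763
Base-11 expansion of each c_i:
  c_1 = 837 = 1·11^0 + 10·11^1 + 6·11^2
  c_2 = 1081 = 3·11^0 + 10·11^1 + 8·11^2
  c_3 = 251 = 9·11^0 + 0·11^1 + 2·11^2
  c_4 = 723 = 8·11^0 + 10·11^1 + 5·11^2
  c_5 = 763 = 4·11^0 + 3·11^1 + 6·11^2
p-restricted factor λ_0 = (1, 3, 9, 8, 4)
p-restricted factor λ_1 = (10, 10, 0, 10, 3)
p-restricted factor λ_2 = (6, 8, 2, 5, 6)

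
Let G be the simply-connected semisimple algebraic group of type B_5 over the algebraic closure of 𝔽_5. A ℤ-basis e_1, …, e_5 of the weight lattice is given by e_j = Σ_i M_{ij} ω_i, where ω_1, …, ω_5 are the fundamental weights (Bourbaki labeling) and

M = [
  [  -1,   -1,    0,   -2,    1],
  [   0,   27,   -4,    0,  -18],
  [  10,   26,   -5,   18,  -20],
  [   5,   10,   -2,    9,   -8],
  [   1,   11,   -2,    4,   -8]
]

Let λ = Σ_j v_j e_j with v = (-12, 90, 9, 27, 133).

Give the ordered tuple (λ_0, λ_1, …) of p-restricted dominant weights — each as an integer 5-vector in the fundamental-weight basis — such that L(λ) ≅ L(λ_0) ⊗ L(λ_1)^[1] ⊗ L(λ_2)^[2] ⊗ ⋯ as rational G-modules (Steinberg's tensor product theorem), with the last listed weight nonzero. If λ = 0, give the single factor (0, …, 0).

((1, 0, 1, 1, 4),)

ω-coordinates c = M·v, v = (-12, 90, 9, 27, 133):
  c_1 = (-1)·(-12) + (-1)·(90) + (0)·(9) + (-2)·(27) + (1)·(133) = 1
  c_2 = (0)·(-12) + (27)·(90) + (-4)·(9) + (0)·(27) + (-18)·(133) = 0
  c_3 = (10)·(-12) + (26)·(90) + (-5)·(9) + (18)·(27) + (-20)·(133) = 1
  c_4 = (5)·(-12) + (10)·(90) + (-2)·(9) + (9)·(27) + (-8)·(133) = 1
  c_5 = (1)·(-12) + (11)·(90) + (-2)·(9) + (4)·(27) + (-8)·(133) = 4
p = 5; digits c_i = Σ_j d_{ij}·5^j, 0 ≤ d_{ij} < 5:
  c_1 = 1 = 1·5^0
  c_2 = 0
  c_3 = 1 = 1·5^0
  c_4 = 1 = 1·5^0
  c_5 = 4 = 4·5^0
λ_0 = (1, 0, 1, 1, 4)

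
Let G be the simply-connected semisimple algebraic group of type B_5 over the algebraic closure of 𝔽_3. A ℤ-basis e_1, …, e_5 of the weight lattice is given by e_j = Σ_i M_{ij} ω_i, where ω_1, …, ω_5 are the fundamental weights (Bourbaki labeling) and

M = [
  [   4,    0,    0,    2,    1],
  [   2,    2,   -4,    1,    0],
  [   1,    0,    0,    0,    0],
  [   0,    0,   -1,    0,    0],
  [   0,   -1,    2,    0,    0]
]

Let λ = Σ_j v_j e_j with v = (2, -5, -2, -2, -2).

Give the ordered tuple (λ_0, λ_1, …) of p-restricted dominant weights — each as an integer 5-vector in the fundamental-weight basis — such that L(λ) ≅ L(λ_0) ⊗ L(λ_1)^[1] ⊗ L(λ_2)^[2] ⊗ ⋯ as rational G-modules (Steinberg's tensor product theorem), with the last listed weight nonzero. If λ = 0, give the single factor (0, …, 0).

((2, 0, 2, 2, 1),)

Compute c_i = Σ_j M_{ij} v_j with v = (2, -5, -2, -2, -2):
  c_1 = (4)·(2) + (0)·(-5) + (0)·(-2) + (2)·(-2) + (1)·(-2) = 2
  c_2 = (2)·(2) + (2)·(-5) + (-4)·(-2) + (1)·(-2) + (0)·(-2) = 0
  c_3 = (1)·(2) + (0)·(-5) + (0)·(-2) + (0)·(-2) + (0)·(-2) = 2
  c_4 = (0)·(2) + (0)·(-5) + (-1)·(-2) + (0)·(-2) + (0)·(-2) = 2
  c_5 = (0)·(2) + (-1)·(-5) + (2)·(-2) + (0)·(-2) + (0)·(-2) = 1
Writing each c_i in base p = 3:
  c_1 = 2 = 2·3^0
  c_2 = 0
  c_3 = 2 = 2·3^0
  c_4 = 2 = 2·3^0
  c_5 = 1 = 1·3^0
p-restricted factor λ_0 = (2, 0, 2, 2, 1)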